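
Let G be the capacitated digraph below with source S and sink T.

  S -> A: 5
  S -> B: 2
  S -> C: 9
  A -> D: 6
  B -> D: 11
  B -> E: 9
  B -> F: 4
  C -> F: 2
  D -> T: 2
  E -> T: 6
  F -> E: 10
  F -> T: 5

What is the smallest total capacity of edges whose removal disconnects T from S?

Augment S→A→D→T: bottleneck 2, flow now 2.
Augment S→B→E→T: bottleneck 2, flow now 4.
Augment S→C→F→T: bottleneck 2, flow now 6.
No augmenting path remains; maximum flow = 6.
By max-flow min-cut, the minimum cut capacity equals the max flow.
In the residual graph, reachable from S: {S, A, C, D}.
Min-cut edges: S→B (2), C→F (2), D→T (2); capacity 2 + 2 + 2 = 6.

6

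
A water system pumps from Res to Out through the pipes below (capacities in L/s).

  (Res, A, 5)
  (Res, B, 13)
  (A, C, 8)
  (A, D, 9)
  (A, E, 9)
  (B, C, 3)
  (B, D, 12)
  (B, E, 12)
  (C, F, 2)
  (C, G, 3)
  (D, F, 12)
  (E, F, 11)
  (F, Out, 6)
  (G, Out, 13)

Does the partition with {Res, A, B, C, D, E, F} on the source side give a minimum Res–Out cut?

Yes — it is a minimum cut (capacity 9).

Given cut capacity: 3 + 6 = 9.
Augment Res→A→C→F→Out: bottleneck 2, flow now 2.
Augment Res→A→C→G→Out: bottleneck 3, flow now 5.
Augment Res→B→D→F→Out: bottleneck 4, flow now 9.
No augmenting path remains; maximum flow = 9.
Cut capacity 9 equals the max flow, so it is a minimum cut.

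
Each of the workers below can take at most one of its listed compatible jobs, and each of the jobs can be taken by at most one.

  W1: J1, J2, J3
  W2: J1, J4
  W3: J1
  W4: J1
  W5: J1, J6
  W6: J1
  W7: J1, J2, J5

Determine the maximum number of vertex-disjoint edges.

5

Unit-capacity flow: source→left, listed edges, right→sink; max matching = max flow.
Augmenting path W1→J1 (+1); matched 1.
Augmenting path W2→J4 (+1); matched 2.
Augmenting path W5→J6 (+1); matched 3.
Augmenting path W7→J2 (+1); matched 4.
Augmenting path W3→J1→W1→J3 (+1); matched 5.
No augmenting path remains; maximum matching = 5.
König certificate: {W1, W2, W5, W7, J1} is a vertex cover of size 5 (every listed pair touches it), so no matching can be larger.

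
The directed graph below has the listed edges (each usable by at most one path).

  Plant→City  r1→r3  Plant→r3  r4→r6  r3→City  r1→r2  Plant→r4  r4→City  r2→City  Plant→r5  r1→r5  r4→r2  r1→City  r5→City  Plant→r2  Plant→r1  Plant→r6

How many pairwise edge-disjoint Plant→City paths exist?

Assign every edge capacity 1; by Menger, the answer equals the max flow.
Path Plant→City (+1); total 1.
Path Plant→r1→City (+1); total 2.
Path Plant→r2→City (+1); total 3.
Path Plant→r3→City (+1); total 4.
Path Plant→r4→City (+1); total 5.
Path Plant→r5→City (+1); total 6.
No residual Plant→City path; max flow = 6.
Certifying cut of size 6: {Plant→City, Plant→r1, Plant→r2, Plant→r3, Plant→r4, Plant→r5}.

6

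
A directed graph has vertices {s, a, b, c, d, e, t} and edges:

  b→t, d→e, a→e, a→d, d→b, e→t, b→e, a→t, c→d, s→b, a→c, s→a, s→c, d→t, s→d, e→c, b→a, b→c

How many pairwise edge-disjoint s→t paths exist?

4

Assign every edge capacity 1; by Menger, the answer equals the max flow.
Path s→a→t (+1); total 1.
Path s→b→t (+1); total 2.
Path s→d→t (+1); total 3.
Path s→c→d→e→t (+1); total 4.
No residual s→t path; max flow = 4.
Certifying cut of size 4: {s→a, s→b, s→c, s→d}.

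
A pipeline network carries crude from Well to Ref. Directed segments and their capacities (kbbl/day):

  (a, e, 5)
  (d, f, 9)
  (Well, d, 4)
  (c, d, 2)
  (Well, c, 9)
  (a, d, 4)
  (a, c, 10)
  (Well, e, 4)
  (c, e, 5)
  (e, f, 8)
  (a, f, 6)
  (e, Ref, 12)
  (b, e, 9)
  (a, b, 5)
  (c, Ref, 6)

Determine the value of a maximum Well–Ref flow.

Augment Well→c→Ref: bottleneck 6, flow now 6.
Augment Well→e→Ref: bottleneck 4, flow now 10.
Augment Well→c→e→Ref: bottleneck 3, flow now 13.
No augmenting path remains; maximum flow = 13.
In the residual graph, reachable from Well: {Well, d, f}.
Min-cut edges: Well→c (9), Well→e (4); capacity 9 + 4 = 13.
This cut is saturated, so no flow can exceed 13.

13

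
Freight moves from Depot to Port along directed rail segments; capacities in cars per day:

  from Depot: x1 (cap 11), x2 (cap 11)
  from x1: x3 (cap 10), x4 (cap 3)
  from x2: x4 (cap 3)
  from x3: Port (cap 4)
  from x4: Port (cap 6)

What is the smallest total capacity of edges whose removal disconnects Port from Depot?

Augment Depot→x1→x3→Port: bottleneck 4, flow now 4.
Augment Depot→x1→x4→Port: bottleneck 3, flow now 7.
Augment Depot→x2→x4→Port: bottleneck 3, flow now 10.
No augmenting path remains; maximum flow = 10.
By max-flow min-cut, the minimum cut capacity equals the max flow.
In the residual graph, reachable from Depot: {Depot, x1, x2, x3}.
Min-cut edges: x1→x4 (3), x2→x4 (3), x3→Port (4); capacity 3 + 3 + 4 = 10.

10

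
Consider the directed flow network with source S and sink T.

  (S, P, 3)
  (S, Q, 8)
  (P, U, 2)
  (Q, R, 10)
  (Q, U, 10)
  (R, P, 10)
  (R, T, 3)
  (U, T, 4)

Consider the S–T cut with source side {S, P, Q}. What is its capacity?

22

Edges leaving {S, P, Q}: P→U (2), Q→R (10), Q→U (10).
Cut capacity = 2 + 10 + 10 = 22.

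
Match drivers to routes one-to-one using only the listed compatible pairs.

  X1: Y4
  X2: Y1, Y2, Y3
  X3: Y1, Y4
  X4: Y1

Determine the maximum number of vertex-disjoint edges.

3

Unit-capacity flow: source→left, listed edges, right→sink; max matching = max flow.
Augmenting path X1→Y4 (+1); matched 1.
Augmenting path X2→Y1 (+1); matched 2.
Augmenting path X3→Y1→X2→Y2 (+1); matched 3.
No augmenting path remains; maximum matching = 3.
König certificate: {X2, Y1, Y4} is a vertex cover of size 3 (every listed pair touches it), so no matching can be larger.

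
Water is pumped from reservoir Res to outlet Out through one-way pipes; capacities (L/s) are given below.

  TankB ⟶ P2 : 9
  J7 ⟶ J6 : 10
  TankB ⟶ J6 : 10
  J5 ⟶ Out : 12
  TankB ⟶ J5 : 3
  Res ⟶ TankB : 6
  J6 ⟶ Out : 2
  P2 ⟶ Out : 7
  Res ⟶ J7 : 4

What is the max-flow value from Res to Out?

8

Augment Res→J7→J6→Out: bottleneck 2, flow now 2.
Augment Res→TankB→J5→Out: bottleneck 3, flow now 5.
Augment Res→TankB→P2→Out: bottleneck 3, flow now 8.
No augmenting path remains; maximum flow = 8.
In the residual graph, reachable from Res: {Res, J7, J6}.
Min-cut edges: Res→TankB (6), J6→Out (2); capacity 6 + 2 = 8.
This cut is saturated, so no flow can exceed 8.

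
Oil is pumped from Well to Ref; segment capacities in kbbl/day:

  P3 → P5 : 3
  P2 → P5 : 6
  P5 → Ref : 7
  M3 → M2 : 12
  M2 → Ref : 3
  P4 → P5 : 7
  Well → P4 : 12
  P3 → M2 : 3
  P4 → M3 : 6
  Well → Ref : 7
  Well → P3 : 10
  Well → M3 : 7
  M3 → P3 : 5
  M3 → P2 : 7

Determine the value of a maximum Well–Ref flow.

Augment Well→Ref: bottleneck 7, flow now 7.
Augment Well→M3→M2→Ref: bottleneck 3, flow now 10.
Augment Well→P4→P5→Ref: bottleneck 7, flow now 17.
No augmenting path remains; maximum flow = 17.
In the residual graph, reachable from Well: {Well, M3, P4, P3, P2, P5, M2}.
Min-cut edges: Well→Ref (7), P5→Ref (7), M2→Ref (3); capacity 7 + 7 + 3 = 17.
This cut is saturated, so no flow can exceed 17.

17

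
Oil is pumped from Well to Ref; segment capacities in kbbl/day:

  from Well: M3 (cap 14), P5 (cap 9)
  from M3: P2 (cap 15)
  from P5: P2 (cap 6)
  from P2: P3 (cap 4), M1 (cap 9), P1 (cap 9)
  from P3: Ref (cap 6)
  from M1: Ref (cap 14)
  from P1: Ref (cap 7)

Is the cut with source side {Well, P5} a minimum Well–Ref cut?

Given cut capacity: 14 + 6 = 20.
Augment Well→M3→P2→P3→Ref: bottleneck 4, flow now 4.
Augment Well→M3→P2→M1→Ref: bottleneck 9, flow now 13.
Augment Well→M3→P2→P1→Ref: bottleneck 1, flow now 14.
Augment Well→P5→P2→P1→Ref: bottleneck 6, flow now 20.
No augmenting path remains; maximum flow = 20.
Cut capacity 20 equals the max flow, so it is a minimum cut.

Yes — it is a minimum cut (capacity 20).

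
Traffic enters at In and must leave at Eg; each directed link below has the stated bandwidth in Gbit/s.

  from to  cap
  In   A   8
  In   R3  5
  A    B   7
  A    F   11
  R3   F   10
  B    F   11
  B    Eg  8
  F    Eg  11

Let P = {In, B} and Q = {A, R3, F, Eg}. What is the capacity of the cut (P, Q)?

32

Edges leaving {In, B}: In→A (8), In→R3 (5), B→F (11), B→Eg (8).
Cut capacity = 8 + 5 + 11 + 8 = 32.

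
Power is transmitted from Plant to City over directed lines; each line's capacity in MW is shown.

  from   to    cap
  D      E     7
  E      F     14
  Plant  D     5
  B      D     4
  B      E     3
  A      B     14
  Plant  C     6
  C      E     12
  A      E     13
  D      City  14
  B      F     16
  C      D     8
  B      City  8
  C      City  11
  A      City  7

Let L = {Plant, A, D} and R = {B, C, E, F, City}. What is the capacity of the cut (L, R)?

Edges leaving {Plant, A, D}: Plant→C (6), A→B (14), A→E (13), A→City (7), D→E (7), D→City (14).
Cut capacity = 6 + 14 + 13 + 7 + 7 + 14 = 61.

61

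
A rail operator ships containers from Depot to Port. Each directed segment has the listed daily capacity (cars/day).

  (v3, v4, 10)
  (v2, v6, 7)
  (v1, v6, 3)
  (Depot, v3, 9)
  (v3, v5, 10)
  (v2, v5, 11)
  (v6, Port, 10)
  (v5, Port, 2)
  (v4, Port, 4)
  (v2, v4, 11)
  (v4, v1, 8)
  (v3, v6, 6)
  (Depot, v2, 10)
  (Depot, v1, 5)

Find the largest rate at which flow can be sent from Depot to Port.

Augment Depot→v1→v6→Port: bottleneck 3, flow now 3.
Augment Depot→v2→v4→Port: bottleneck 4, flow now 7.
Augment Depot→v2→v5→Port: bottleneck 2, flow now 9.
Augment Depot→v2→v6→Port: bottleneck 4, flow now 13.
Augment Depot→v3→v6→Port: bottleneck 3, flow now 16.
No augmenting path remains; maximum flow = 16.
In the residual graph, reachable from Depot: {Depot, v1, v2, v3, v4, v5, v6}.
Min-cut edges: v4→Port (4), v5→Port (2), v6→Port (10); capacity 4 + 2 + 10 = 16.
This cut is saturated, so no flow can exceed 16.

16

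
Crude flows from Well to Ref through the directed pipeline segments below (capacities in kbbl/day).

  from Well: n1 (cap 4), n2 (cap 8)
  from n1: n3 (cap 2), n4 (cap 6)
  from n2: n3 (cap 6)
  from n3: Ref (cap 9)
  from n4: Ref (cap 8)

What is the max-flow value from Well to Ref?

10

Augment Well→n1→n3→Ref: bottleneck 2, flow now 2.
Augment Well→n1→n4→Ref: bottleneck 2, flow now 4.
Augment Well→n2→n3→Ref: bottleneck 6, flow now 10.
No augmenting path remains; maximum flow = 10.
In the residual graph, reachable from Well: {Well, n2}.
Min-cut edges: Well→n1 (4), n2→n3 (6); capacity 4 + 6 = 10.
This cut is saturated, so no flow can exceed 10.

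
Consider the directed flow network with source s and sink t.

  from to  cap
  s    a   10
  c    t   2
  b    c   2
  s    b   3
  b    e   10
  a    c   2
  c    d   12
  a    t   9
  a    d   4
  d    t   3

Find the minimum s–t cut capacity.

12

Augment s→a→t: bottleneck 9, flow now 9.
Augment s→a→c→t: bottleneck 1, flow now 10.
Augment s→b→c→t: bottleneck 1, flow now 11.
Augment s→b→c→d→t: bottleneck 1, flow now 12.
No augmenting path remains; maximum flow = 12.
By max-flow min-cut, the minimum cut capacity equals the max flow.
In the residual graph, reachable from s: {s, b, e}.
Min-cut edges: s→a (10), b→c (2); capacity 10 + 2 = 12.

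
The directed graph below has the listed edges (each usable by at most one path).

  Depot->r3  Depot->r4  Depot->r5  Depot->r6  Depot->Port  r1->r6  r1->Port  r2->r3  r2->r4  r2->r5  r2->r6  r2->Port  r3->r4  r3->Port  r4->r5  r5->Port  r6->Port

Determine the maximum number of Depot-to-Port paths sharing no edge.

Assign every edge capacity 1; by Menger, the answer equals the max flow.
Path Depot→Port (+1); total 1.
Path Depot→r3→Port (+1); total 2.
Path Depot→r5→Port (+1); total 3.
Path Depot→r6→Port (+1); total 4.
No residual Depot→Port path; max flow = 4.
Certifying cut of size 4: {Depot→Port, Depot→r3, Depot→r6, r5→Port}.

4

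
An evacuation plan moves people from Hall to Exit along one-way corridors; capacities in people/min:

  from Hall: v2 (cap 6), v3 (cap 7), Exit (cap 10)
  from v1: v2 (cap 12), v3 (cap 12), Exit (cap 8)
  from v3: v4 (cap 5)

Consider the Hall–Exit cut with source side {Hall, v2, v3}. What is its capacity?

15

Edges leaving {Hall, v2, v3}: Hall→Exit (10), v3→v4 (5).
Cut capacity = 10 + 5 = 15.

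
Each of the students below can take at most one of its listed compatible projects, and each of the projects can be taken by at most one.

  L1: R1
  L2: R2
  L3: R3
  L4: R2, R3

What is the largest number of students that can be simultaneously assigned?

Unit-capacity flow: source→left, listed edges, right→sink; max matching = max flow.
Augmenting path L1→R1 (+1); matched 1.
Augmenting path L2→R2 (+1); matched 2.
Augmenting path L3→R3 (+1); matched 3.
No augmenting path remains; maximum matching = 3.
König certificate: {L1, R2, R3} is a vertex cover of size 3 (every listed pair touches it), so no matching can be larger.

3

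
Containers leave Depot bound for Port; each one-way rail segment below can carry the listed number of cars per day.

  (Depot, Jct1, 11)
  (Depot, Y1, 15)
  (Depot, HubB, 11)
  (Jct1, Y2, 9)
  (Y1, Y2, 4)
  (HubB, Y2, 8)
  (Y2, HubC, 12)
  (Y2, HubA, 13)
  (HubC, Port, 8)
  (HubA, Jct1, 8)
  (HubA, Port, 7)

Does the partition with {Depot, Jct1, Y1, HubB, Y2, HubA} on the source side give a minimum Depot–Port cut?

No — its capacity is 19, but the minimum cut has capacity 15.

Given cut capacity: 12 + 7 = 19.
Augment Depot→Jct1→Y2→HubC→Port: bottleneck 8, flow now 8.
Augment Depot→Jct1→Y2→HubA→Port: bottleneck 1, flow now 9.
Augment Depot→Y1→Y2→HubA→Port: bottleneck 4, flow now 13.
Augment Depot→HubB→Y2→HubA→Port: bottleneck 2, flow now 15.
No augmenting path remains; maximum flow = 15.
In the residual graph, reachable from Depot: {Depot, Jct1, Y1, HubB, Y2, HubC, HubA}.
Min-cut edges: HubC→Port (8), HubA→Port (7); capacity 8 + 7 = 15.
Cut capacity 19 exceeds the max flow 15, so it is not minimum.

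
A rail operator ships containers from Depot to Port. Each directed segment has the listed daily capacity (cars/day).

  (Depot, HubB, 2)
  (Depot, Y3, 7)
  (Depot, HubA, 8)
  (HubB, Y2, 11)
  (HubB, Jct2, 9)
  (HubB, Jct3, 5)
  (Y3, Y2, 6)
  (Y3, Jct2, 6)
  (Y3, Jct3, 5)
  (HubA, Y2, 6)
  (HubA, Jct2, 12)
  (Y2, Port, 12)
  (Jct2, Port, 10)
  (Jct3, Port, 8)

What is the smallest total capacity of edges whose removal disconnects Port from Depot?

17

Augment Depot→HubB→Y2→Port: bottleneck 2, flow now 2.
Augment Depot→Y3→Y2→Port: bottleneck 6, flow now 8.
Augment Depot→Y3→Jct2→Port: bottleneck 1, flow now 9.
Augment Depot→HubA→Y2→Port: bottleneck 4, flow now 13.
Augment Depot→HubA→Jct2→Port: bottleneck 4, flow now 17.
No augmenting path remains; maximum flow = 17.
By max-flow min-cut, the minimum cut capacity equals the max flow.
In the residual graph, reachable from Depot: {Depot}.
Min-cut edges: Depot→HubB (2), Depot→Y3 (7), Depot→HubA (8); capacity 2 + 7 + 8 = 17.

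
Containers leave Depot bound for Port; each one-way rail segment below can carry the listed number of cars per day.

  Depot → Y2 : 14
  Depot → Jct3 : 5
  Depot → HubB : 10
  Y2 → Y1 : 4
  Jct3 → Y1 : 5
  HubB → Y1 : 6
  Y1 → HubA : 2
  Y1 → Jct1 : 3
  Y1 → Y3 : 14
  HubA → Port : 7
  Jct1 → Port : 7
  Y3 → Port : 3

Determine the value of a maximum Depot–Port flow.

8

Augment Depot→Y2→Y1→HubA→Port: bottleneck 2, flow now 2.
Augment Depot→Y2→Y1→Jct1→Port: bottleneck 2, flow now 4.
Augment Depot→Jct3→Y1→Jct1→Port: bottleneck 1, flow now 5.
Augment Depot→Jct3→Y1→Y3→Port: bottleneck 3, flow now 8.
No augmenting path remains; maximum flow = 8.
In the residual graph, reachable from Depot: {Depot, Y2, Jct3, HubB, Y1, Y3}.
Min-cut edges: Y1→HubA (2), Y1→Jct1 (3), Y3→Port (3); capacity 2 + 3 + 3 = 8.
This cut is saturated, so no flow can exceed 8.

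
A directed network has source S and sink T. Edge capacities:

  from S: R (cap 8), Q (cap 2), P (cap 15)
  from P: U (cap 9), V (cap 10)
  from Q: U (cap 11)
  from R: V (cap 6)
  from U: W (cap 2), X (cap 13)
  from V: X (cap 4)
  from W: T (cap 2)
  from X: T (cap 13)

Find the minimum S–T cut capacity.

Augment S→P→U→W→T: bottleneck 2, flow now 2.
Augment S→P→U→X→T: bottleneck 7, flow now 9.
Augment S→P→V→X→T: bottleneck 4, flow now 13.
Augment S→Q→U→X→T: bottleneck 2, flow now 15.
No augmenting path remains; maximum flow = 15.
By max-flow min-cut, the minimum cut capacity equals the max flow.
In the residual graph, reachable from S: {S, P, R, V}.
Min-cut edges: S→Q (2), P→U (9), V→X (4); capacity 2 + 9 + 4 = 15.

15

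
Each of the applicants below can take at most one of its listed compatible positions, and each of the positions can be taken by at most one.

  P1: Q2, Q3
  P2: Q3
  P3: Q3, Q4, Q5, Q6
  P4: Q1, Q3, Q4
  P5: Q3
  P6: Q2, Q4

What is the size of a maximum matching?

5

Unit-capacity flow: source→left, listed edges, right→sink; max matching = max flow.
Augmenting path P1→Q2 (+1); matched 1.
Augmenting path P2→Q3 (+1); matched 2.
Augmenting path P3→Q4 (+1); matched 3.
Augmenting path P4→Q1 (+1); matched 4.
Augmenting path P6→Q4→P3→Q5 (+1); matched 5.
No augmenting path remains; maximum matching = 5.
König certificate: {P1, P3, P4, P6, Q3} is a vertex cover of size 5 (every listed pair touches it), so no matching can be larger.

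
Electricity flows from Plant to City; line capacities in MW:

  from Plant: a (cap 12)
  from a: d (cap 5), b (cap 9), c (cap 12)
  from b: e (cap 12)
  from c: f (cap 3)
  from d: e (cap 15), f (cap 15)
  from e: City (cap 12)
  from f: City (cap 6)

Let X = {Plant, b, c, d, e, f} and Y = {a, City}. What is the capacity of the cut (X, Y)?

Edges leaving {Plant, b, c, d, e, f}: Plant→a (12), e→City (12), f→City (6).
Cut capacity = 12 + 12 + 6 = 30.

30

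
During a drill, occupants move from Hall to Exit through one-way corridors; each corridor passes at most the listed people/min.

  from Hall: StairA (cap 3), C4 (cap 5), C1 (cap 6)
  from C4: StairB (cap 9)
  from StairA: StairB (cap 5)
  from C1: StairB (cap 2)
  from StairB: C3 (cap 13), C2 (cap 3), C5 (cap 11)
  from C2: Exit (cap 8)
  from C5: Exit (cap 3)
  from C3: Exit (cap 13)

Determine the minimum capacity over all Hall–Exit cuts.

10

Augment Hall→C4→StairB→C2→Exit: bottleneck 3, flow now 3.
Augment Hall→C4→StairB→C5→Exit: bottleneck 2, flow now 5.
Augment Hall→StairA→StairB→C5→Exit: bottleneck 1, flow now 6.
Augment Hall→StairA→StairB→C3→Exit: bottleneck 2, flow now 8.
Augment Hall→C1→StairB→C3→Exit: bottleneck 2, flow now 10.
No augmenting path remains; maximum flow = 10.
By max-flow min-cut, the minimum cut capacity equals the max flow.
In the residual graph, reachable from Hall: {Hall, C1}.
Min-cut edges: Hall→C4 (5), Hall→StairA (3), C1→StairB (2); capacity 5 + 3 + 2 = 10.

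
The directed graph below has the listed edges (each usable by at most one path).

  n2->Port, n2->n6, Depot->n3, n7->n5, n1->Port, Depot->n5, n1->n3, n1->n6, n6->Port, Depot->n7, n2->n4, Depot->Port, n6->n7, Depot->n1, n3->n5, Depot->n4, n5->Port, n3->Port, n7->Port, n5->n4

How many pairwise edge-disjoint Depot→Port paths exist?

5

Assign every edge capacity 1; by Menger, the answer equals the max flow.
Path Depot→Port (+1); total 1.
Path Depot→n1→Port (+1); total 2.
Path Depot→n3→Port (+1); total 3.
Path Depot→n5→Port (+1); total 4.
Path Depot→n7→Port (+1); total 5.
No residual Depot→Port path; max flow = 5.
Certifying cut of size 5: {Depot→Port, Depot→n1, Depot→n3, Depot→n5, Depot→n7}.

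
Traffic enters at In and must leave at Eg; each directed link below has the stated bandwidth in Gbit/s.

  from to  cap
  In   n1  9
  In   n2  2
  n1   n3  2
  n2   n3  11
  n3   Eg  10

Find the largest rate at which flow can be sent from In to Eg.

4

Augment In→n1→n3→Eg: bottleneck 2, flow now 2.
Augment In→n2→n3→Eg: bottleneck 2, flow now 4.
No augmenting path remains; maximum flow = 4.
In the residual graph, reachable from In: {In, n1}.
Min-cut edges: In→n2 (2), n1→n3 (2); capacity 2 + 2 = 4.
This cut is saturated, so no flow can exceed 4.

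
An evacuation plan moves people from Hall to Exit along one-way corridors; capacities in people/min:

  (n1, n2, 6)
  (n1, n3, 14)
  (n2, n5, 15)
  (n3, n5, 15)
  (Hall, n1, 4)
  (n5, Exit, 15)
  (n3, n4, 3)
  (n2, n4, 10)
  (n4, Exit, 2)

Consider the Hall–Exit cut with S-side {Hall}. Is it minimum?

Given cut capacity: 4 = 4.
Augment Hall→n1→n2→n4→Exit: bottleneck 2, flow now 2.
Augment Hall→n1→n2→n5→Exit: bottleneck 2, flow now 4.
No augmenting path remains; maximum flow = 4.
Cut capacity 4 equals the max flow, so it is a minimum cut.

Yes — it is a minimum cut (capacity 4).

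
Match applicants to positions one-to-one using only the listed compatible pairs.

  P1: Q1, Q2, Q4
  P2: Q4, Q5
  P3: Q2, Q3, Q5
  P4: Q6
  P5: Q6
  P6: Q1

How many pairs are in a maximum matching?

5

Unit-capacity flow: source→left, listed edges, right→sink; max matching = max flow.
Augmenting path P1→Q1 (+1); matched 1.
Augmenting path P2→Q4 (+1); matched 2.
Augmenting path P3→Q2 (+1); matched 3.
Augmenting path P4→Q6 (+1); matched 4.
Augmenting path P6→Q1→P1→Q2→P3→Q3 (+1); matched 5.
No augmenting path remains; maximum matching = 5.
König certificate: {P1, P2, P3, P6, Q6} is a vertex cover of size 5 (every listed pair touches it), so no matching can be larger.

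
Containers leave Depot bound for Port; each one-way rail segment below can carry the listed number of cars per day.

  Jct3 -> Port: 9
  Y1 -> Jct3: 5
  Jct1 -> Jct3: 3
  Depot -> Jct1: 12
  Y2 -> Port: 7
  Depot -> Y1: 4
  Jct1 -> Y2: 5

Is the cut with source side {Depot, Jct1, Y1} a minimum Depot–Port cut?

No — its capacity is 13, but the minimum cut has capacity 12.

Given cut capacity: 3 + 5 + 5 = 13.
Augment Depot→Jct1→Jct3→Port: bottleneck 3, flow now 3.
Augment Depot→Jct1→Y2→Port: bottleneck 5, flow now 8.
Augment Depot→Y1→Jct3→Port: bottleneck 4, flow now 12.
No augmenting path remains; maximum flow = 12.
In the residual graph, reachable from Depot: {Depot, Jct1}.
Min-cut edges: Depot→Y1 (4), Jct1→Jct3 (3), Jct1→Y2 (5); capacity 4 + 3 + 5 = 12.
Cut capacity 13 exceeds the max flow 12, so it is not minimum.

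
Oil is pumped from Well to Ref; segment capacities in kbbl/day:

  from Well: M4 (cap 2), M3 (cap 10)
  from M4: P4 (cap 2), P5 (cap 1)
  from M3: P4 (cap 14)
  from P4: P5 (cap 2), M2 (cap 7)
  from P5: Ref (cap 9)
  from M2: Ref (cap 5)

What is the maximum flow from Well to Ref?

8

Augment Well→M4→P5→Ref: bottleneck 1, flow now 1.
Augment Well→M4→P4→P5→Ref: bottleneck 1, flow now 2.
Augment Well→M3→P4→P5→Ref: bottleneck 1, flow now 3.
Augment Well→M3→P4→M2→Ref: bottleneck 5, flow now 8.
No augmenting path remains; maximum flow = 8.
In the residual graph, reachable from Well: {Well, M4, M3, P4, M2}.
Min-cut edges: M4→P5 (1), P4→P5 (2), M2→Ref (5); capacity 1 + 2 + 5 = 8.
This cut is saturated, so no flow can exceed 8.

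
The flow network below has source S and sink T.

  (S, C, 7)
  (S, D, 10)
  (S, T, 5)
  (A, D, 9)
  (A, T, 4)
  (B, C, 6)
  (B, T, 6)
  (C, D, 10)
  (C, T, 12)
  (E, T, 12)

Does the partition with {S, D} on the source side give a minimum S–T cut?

Yes — it is a minimum cut (capacity 12).

Given cut capacity: 7 + 5 = 12.
Augment S→T: bottleneck 5, flow now 5.
Augment S→C→T: bottleneck 7, flow now 12.
No augmenting path remains; maximum flow = 12.
Cut capacity 12 equals the max flow, so it is a minimum cut.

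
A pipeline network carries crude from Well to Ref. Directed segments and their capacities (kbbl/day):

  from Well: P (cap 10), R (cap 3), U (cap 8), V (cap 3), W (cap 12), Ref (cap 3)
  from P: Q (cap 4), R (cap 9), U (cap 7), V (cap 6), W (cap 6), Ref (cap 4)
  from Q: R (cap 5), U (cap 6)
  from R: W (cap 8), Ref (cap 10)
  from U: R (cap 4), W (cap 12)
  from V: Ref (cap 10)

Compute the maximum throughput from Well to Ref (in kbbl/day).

23

Augment Well→Ref: bottleneck 3, flow now 3.
Augment Well→P→Ref: bottleneck 4, flow now 7.
Augment Well→R→Ref: bottleneck 3, flow now 10.
Augment Well→V→Ref: bottleneck 3, flow now 13.
Augment Well→P→R→Ref: bottleneck 6, flow now 19.
Augment Well→U→R→Ref: bottleneck 1, flow now 20.
Augment Well→U→R→P→V→Ref: bottleneck 3, flow now 23. (uses reverse residual edge)
No augmenting path remains; maximum flow = 23.
In the residual graph, reachable from Well: {Well, U, W}.
Min-cut edges: Well→P (10), Well→R (3), Well→V (3), Well→Ref (3), U→R (4); capacity 10 + 3 + 3 + 3 + 4 = 23.
This cut is saturated, so no flow can exceed 23.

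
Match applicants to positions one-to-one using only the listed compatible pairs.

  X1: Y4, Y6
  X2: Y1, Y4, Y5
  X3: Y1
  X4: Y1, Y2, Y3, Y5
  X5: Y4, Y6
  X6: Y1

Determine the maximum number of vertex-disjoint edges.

5

Unit-capacity flow: source→left, listed edges, right→sink; max matching = max flow.
Augmenting path X1→Y4 (+1); matched 1.
Augmenting path X2→Y1 (+1); matched 2.
Augmenting path X4→Y2 (+1); matched 3.
Augmenting path X5→Y6 (+1); matched 4.
Augmenting path X3→Y1→X2→Y5 (+1); matched 5.
No augmenting path remains; maximum matching = 5.
König certificate: {X1, X2, X4, X5, Y1} is a vertex cover of size 5 (every listed pair touches it), so no matching can be larger.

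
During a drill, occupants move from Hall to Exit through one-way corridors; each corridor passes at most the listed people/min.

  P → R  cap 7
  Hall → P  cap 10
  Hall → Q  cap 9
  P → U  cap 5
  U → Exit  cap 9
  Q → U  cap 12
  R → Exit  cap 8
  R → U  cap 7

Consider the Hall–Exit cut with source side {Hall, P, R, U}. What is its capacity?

Edges leaving {Hall, P, R, U}: Hall→Q (9), R→Exit (8), U→Exit (9).
Cut capacity = 9 + 8 + 9 = 26.

26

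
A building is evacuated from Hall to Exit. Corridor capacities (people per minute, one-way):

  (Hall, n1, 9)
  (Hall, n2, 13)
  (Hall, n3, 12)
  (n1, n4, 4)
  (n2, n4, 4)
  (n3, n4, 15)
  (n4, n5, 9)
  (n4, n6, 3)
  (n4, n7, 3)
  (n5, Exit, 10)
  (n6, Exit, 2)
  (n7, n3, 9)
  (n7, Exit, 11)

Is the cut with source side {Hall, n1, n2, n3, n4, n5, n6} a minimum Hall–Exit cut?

No — its capacity is 15, but the minimum cut has capacity 14.

Given cut capacity: 3 + 10 + 2 = 15.
Augment Hall→n1→n4→n5→Exit: bottleneck 4, flow now 4.
Augment Hall→n2→n4→n5→Exit: bottleneck 4, flow now 8.
Augment Hall→n3→n4→n5→Exit: bottleneck 1, flow now 9.
Augment Hall→n3→n4→n6→Exit: bottleneck 2, flow now 11.
Augment Hall→n3→n4→n7→Exit: bottleneck 3, flow now 14.
No augmenting path remains; maximum flow = 14.
In the residual graph, reachable from Hall: {Hall, n1, n2, n3, n4, n6}.
Min-cut edges: n4→n5 (9), n4→n7 (3), n6→Exit (2); capacity 9 + 3 + 2 = 14.
Cut capacity 15 exceeds the max flow 14, so it is not minimum.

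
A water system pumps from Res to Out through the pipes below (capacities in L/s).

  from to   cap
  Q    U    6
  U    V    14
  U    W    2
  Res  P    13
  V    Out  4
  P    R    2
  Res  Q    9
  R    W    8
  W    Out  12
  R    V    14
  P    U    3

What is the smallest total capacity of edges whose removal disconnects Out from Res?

8

Augment Res→P→R→V→Out: bottleneck 2, flow now 2.
Augment Res→P→U→V→Out: bottleneck 2, flow now 4.
Augment Res→P→U→W→Out: bottleneck 1, flow now 5.
Augment Res→Q→U→W→Out: bottleneck 1, flow now 6.
Augment Res→Q→U→V→R→W→Out: bottleneck 2, flow now 8. (uses reverse residual edge)
No augmenting path remains; maximum flow = 8.
By max-flow min-cut, the minimum cut capacity equals the max flow.
In the residual graph, reachable from Res: {Res, P, Q, U, V}.
Min-cut edges: P→R (2), U→W (2), V→Out (4); capacity 2 + 2 + 4 = 8.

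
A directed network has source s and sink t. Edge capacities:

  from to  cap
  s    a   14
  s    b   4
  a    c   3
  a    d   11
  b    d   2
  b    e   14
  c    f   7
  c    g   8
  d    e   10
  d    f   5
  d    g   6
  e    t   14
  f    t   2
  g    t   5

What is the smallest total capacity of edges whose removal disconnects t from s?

Augment s→b→e→t: bottleneck 4, flow now 4.
Augment s→a→c→f→t: bottleneck 2, flow now 6.
Augment s→a→c→g→t: bottleneck 1, flow now 7.
Augment s→a→d→e→t: bottleneck 10, flow now 17.
Augment s→a→d→g→t: bottleneck 1, flow now 18.
No augmenting path remains; maximum flow = 18.
By max-flow min-cut, the minimum cut capacity equals the max flow.
In the residual graph, reachable from s: {s}.
Min-cut edges: s→a (14), s→b (4); capacity 14 + 4 = 18.

18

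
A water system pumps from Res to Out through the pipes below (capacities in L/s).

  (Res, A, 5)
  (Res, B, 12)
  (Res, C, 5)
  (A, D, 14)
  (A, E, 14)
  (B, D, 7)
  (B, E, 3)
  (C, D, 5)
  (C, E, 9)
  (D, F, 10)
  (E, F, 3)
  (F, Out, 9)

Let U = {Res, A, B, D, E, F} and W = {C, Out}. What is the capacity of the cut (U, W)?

Edges leaving {Res, A, B, D, E, F}: Res→C (5), F→Out (9).
Cut capacity = 5 + 9 = 14.

14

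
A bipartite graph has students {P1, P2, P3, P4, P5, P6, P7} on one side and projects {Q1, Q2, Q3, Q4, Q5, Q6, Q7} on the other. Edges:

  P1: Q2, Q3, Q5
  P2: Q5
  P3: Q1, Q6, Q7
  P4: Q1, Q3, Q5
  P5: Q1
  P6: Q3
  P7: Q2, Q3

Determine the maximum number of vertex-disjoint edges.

Unit-capacity flow: source→left, listed edges, right→sink; max matching = max flow.
Augmenting path P1→Q2 (+1); matched 1.
Augmenting path P2→Q5 (+1); matched 2.
Augmenting path P3→Q1 (+1); matched 3.
Augmenting path P4→Q3 (+1); matched 4.
Augmenting path P5→Q1→P3→Q6 (+1); matched 5.
No augmenting path remains; maximum matching = 5.
König certificate: {P3, Q1, Q2, Q3, Q5} is a vertex cover of size 5 (every listed pair touches it), so no matching can be larger.

5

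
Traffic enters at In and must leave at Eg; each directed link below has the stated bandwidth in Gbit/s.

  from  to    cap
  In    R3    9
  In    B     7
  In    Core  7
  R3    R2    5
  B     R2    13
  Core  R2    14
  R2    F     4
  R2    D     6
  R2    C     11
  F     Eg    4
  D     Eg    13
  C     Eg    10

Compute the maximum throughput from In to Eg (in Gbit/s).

19

Augment In→R3→R2→F→Eg: bottleneck 4, flow now 4.
Augment In→R3→R2→D→Eg: bottleneck 1, flow now 5.
Augment In→B→R2→D→Eg: bottleneck 5, flow now 10.
Augment In→B→R2→C→Eg: bottleneck 2, flow now 12.
Augment In→Core→R2→C→Eg: bottleneck 7, flow now 19.
No augmenting path remains; maximum flow = 19.
In the residual graph, reachable from In: {In, R3}.
Min-cut edges: In→B (7), In→Core (7), R3→R2 (5); capacity 7 + 7 + 5 = 19.
This cut is saturated, so no flow can exceed 19.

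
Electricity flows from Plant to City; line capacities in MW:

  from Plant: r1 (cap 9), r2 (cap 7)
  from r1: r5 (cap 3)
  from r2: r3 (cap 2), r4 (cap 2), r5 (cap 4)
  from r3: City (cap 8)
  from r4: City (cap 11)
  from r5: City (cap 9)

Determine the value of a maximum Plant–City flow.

Augment Plant→r1→r5→City: bottleneck 3, flow now 3.
Augment Plant→r2→r3→City: bottleneck 2, flow now 5.
Augment Plant→r2→r4→City: bottleneck 2, flow now 7.
Augment Plant→r2→r5→City: bottleneck 3, flow now 10.
No augmenting path remains; maximum flow = 10.
In the residual graph, reachable from Plant: {Plant, r1}.
Min-cut edges: Plant→r2 (7), r1→r5 (3); capacity 7 + 3 = 10.
This cut is saturated, so no flow can exceed 10.

10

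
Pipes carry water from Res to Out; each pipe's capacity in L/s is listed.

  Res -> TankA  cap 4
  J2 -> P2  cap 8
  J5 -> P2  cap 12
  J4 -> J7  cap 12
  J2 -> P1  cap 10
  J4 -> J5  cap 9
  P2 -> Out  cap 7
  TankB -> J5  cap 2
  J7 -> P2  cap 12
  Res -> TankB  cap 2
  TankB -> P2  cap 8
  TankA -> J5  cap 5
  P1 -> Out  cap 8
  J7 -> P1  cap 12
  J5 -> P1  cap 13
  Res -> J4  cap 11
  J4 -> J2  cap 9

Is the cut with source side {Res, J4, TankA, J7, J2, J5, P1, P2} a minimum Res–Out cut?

No — its capacity is 17, but the minimum cut has capacity 15.

Given cut capacity: 2 + 8 + 7 = 17.
Augment Res→TankB→P2→Out: bottleneck 2, flow now 2.
Augment Res→J4→J7→P1→Out: bottleneck 8, flow now 10.
Augment Res→J4→J7→P2→Out: bottleneck 3, flow now 13.
Augment Res→TankA→J5→P2→Out: bottleneck 2, flow now 15.
No augmenting path remains; maximum flow = 15.
In the residual graph, reachable from Res: {Res, J4, TankA, TankB, J7, J2, J5, P1, P2}.
Min-cut edges: P1→Out (8), P2→Out (7); capacity 8 + 7 = 15.
Cut capacity 17 exceeds the max flow 15, so it is not minimum.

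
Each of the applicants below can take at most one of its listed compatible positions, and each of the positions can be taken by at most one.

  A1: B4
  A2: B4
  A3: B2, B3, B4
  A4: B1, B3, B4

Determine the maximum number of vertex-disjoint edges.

Unit-capacity flow: source→left, listed edges, right→sink; max matching = max flow.
Augmenting path A1→B4 (+1); matched 1.
Augmenting path A3→B2 (+1); matched 2.
Augmenting path A4→B1 (+1); matched 3.
No augmenting path remains; maximum matching = 3.
König certificate: {A3, A4, B4} is a vertex cover of size 3 (every listed pair touches it), so no matching can be larger.

3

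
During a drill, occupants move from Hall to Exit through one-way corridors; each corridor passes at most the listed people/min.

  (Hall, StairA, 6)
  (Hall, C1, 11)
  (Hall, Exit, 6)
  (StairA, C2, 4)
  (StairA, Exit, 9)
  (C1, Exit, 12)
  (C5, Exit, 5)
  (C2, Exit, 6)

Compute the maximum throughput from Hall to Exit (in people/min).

Augment Hall→Exit: bottleneck 6, flow now 6.
Augment Hall→StairA→Exit: bottleneck 6, flow now 12.
Augment Hall→C1→Exit: bottleneck 11, flow now 23.
No augmenting path remains; maximum flow = 23.
In the residual graph, reachable from Hall: {Hall}.
Min-cut edges: Hall→StairA (6), Hall→C1 (11), Hall→Exit (6); capacity 6 + 11 + 6 = 23.
This cut is saturated, so no flow can exceed 23.

23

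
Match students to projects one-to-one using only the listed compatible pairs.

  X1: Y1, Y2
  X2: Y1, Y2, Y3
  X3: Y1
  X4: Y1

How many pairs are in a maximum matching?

Unit-capacity flow: source→left, listed edges, right→sink; max matching = max flow.
Augmenting path X1→Y1 (+1); matched 1.
Augmenting path X2→Y2 (+1); matched 2.
Augmenting path X3→Y1→X1→Y2→X2→Y3 (+1); matched 3.
No augmenting path remains; maximum matching = 3.
König certificate: {X1, X2, Y1} is a vertex cover of size 3 (every listed pair touches it), so no matching can be larger.

3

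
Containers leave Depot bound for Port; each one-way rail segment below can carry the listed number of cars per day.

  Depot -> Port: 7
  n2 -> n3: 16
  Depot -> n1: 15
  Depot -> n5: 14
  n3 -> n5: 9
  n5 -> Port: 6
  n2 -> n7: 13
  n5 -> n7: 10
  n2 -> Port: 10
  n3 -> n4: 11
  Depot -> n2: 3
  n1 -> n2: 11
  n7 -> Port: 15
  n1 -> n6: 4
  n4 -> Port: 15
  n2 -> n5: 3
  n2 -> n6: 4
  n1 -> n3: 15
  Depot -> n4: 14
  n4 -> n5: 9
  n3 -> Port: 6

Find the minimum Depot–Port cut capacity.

Augment Depot→Port: bottleneck 7, flow now 7.
Augment Depot→n2→Port: bottleneck 3, flow now 10.
Augment Depot→n4→Port: bottleneck 14, flow now 24.
Augment Depot→n5→Port: bottleneck 6, flow now 30.
Augment Depot→n1→n2→Port: bottleneck 7, flow now 37.
Augment Depot→n1→n3→Port: bottleneck 6, flow now 43.
Augment Depot→n5→n7→Port: bottleneck 8, flow now 51.
Augment Depot→n1→n2→n7→Port: bottleneck 2, flow now 53.
No augmenting path remains; maximum flow = 53.
By max-flow min-cut, the minimum cut capacity equals the max flow.
In the residual graph, reachable from Depot: {Depot}.
Min-cut edges: Depot→n1 (15), Depot→n2 (3), Depot→n4 (14), Depot→n5 (14), Depot→Port (7); capacity 15 + 3 + 14 + 14 + 7 = 53.

53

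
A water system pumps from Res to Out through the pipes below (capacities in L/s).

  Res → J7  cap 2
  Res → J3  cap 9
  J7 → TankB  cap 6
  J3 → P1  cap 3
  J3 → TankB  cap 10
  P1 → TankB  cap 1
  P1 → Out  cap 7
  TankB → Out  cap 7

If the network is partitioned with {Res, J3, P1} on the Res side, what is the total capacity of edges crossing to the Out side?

20

Edges leaving {Res, J3, P1}: Res→J7 (2), J3→TankB (10), P1→TankB (1), P1→Out (7).
Cut capacity = 2 + 10 + 1 + 7 = 20.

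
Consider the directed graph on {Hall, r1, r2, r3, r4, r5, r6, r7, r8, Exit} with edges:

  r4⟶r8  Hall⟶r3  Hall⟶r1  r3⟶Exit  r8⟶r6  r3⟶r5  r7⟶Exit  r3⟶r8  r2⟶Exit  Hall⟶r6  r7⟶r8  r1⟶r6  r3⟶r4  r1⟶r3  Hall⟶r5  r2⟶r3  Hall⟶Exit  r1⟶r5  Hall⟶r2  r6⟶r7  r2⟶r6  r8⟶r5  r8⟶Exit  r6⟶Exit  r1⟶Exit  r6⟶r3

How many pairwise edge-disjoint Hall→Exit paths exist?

5

Assign every edge capacity 1; by Menger, the answer equals the max flow.
Path Hall→Exit (+1); total 1.
Path Hall→r1→Exit (+1); total 2.
Path Hall→r2→Exit (+1); total 3.
Path Hall→r3→Exit (+1); total 4.
Path Hall→r6→Exit (+1); total 5.
No residual Hall→Exit path; max flow = 5.
Certifying cut of size 5: {Hall→Exit, Hall→r1, Hall→r2, Hall→r3, Hall→r6}.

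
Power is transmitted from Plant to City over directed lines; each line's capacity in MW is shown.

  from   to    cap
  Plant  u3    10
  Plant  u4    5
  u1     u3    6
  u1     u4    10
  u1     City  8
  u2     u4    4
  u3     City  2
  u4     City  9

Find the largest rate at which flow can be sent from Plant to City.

7

Augment Plant→u3→City: bottleneck 2, flow now 2.
Augment Plant→u4→City: bottleneck 5, flow now 7.
No augmenting path remains; maximum flow = 7.
In the residual graph, reachable from Plant: {Plant, u3}.
Min-cut edges: Plant→u4 (5), u3→City (2); capacity 5 + 2 = 7.
This cut is saturated, so no flow can exceed 7.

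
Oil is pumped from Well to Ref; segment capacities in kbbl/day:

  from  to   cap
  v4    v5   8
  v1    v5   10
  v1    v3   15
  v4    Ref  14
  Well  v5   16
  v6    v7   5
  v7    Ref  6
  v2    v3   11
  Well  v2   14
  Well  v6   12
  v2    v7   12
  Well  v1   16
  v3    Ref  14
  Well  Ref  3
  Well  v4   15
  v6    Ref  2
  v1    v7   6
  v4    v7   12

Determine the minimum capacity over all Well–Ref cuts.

Augment Well→Ref: bottleneck 3, flow now 3.
Augment Well→v4→Ref: bottleneck 14, flow now 17.
Augment Well→v6→Ref: bottleneck 2, flow now 19.
Augment Well→v1→v3→Ref: bottleneck 14, flow now 33.
Augment Well→v1→v7→Ref: bottleneck 2, flow now 35.
Augment Well→v2→v7→Ref: bottleneck 4, flow now 39.
No augmenting path remains; maximum flow = 39.
By max-flow min-cut, the minimum cut capacity equals the max flow.
In the residual graph, reachable from Well: {Well, v1, v2, v3, v4, v5, v6, v7}.
Min-cut edges: Well→Ref (3), v3→Ref (14), v4→Ref (14), v6→Ref (2), v7→Ref (6); capacity 3 + 14 + 14 + 2 + 6 = 39.

39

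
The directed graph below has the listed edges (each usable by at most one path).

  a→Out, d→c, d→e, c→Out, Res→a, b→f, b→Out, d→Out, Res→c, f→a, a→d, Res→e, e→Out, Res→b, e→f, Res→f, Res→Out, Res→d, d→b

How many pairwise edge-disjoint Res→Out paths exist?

6

Assign every edge capacity 1; by Menger, the answer equals the max flow.
Path Res→Out (+1); total 1.
Path Res→a→Out (+1); total 2.
Path Res→b→Out (+1); total 3.
Path Res→c→Out (+1); total 4.
Path Res→d→Out (+1); total 5.
Path Res→e→Out (+1); total 6.
No residual Res→Out path; max flow = 6.
Certifying cut of size 6: {Res→Out, a→Out, b→Out, c→Out, d→Out, e→Out}.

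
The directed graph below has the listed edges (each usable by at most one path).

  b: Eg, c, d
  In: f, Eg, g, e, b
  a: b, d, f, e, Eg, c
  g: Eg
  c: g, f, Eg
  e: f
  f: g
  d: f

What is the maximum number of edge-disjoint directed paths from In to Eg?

3

Assign every edge capacity 1; by Menger, the answer equals the max flow.
Path In→Eg (+1); total 1.
Path In→b→Eg (+1); total 2.
Path In→g→Eg (+1); total 3.
No residual In→Eg path; max flow = 3.
Certifying cut of size 3: {In→Eg, In→b, g→Eg}.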